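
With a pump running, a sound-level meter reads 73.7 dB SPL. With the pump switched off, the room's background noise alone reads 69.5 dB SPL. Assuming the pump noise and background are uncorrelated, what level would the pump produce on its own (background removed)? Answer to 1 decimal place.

71.6 dB SPL

Remove the background by subtracting linear intensities:
L_src = 10·log₁₀(10^(73.7/10) − 10^(69.5/10)) = 10·log₁₀(14530000) = 71.6 dB SPL.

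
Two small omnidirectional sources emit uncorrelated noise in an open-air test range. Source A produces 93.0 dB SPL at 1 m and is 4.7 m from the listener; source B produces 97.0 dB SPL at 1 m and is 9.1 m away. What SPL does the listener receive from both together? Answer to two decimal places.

81.79 dB SPL

At the listener: L_A = 93.0 − 20·log₁₀(4.7) = 79.558 dB; L_B = 97.0 − 20·log₁₀(9.1) = 77.819 dB.
Combined: 10·log₁₀(10^(79.558/10)+10^(77.819/10)) = 81.79 dB SPL.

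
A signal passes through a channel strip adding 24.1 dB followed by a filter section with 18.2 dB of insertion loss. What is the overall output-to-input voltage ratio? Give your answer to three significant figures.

Net gain = 24.1 + (−18.2) = 5.9 dB.
Voltage ratio = 10^(5.9/20) = 1.97.

1.97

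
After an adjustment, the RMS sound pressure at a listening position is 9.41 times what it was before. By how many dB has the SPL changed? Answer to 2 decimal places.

SPL change from a pressure ratio uses the 20·log₁₀ form:
20·log₁₀(9.41) = 19.47 dB.

19.47 dB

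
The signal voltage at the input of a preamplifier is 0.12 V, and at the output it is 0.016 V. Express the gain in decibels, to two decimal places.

Voltage ratio → dB uses the 20·log₁₀ form:
20·log₁₀(0.016/0.12) = 20·log₁₀(0.1333) = -17.50 dB.

-17.50 dB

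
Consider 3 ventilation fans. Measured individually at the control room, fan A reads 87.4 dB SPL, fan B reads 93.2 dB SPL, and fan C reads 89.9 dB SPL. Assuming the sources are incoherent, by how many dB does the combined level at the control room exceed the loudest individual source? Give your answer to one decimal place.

2.4 dB

Incoherent sources sum as intensities:
L_total = 10·log₁₀(10^(87.4/10) + 10^(93.2/10) + 10^(89.9/10)) = 95.58 dB SPL.
Excess over the loudest (93.2 dB): 95.58 − 93.2 = 2.4 dB.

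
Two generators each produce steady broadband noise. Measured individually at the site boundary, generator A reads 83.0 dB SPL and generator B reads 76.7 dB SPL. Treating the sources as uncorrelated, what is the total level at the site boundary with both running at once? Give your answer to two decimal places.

83.91 dB SPL

Incoherent sources sum as intensities:
L_total = 10·log₁₀(10^(83.0/10) + 10^(76.7/10)) = 10·log₁₀(246300000) = 83.91 dB SPL.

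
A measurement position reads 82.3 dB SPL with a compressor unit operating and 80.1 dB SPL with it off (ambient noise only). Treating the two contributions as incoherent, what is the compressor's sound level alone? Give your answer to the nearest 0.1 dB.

Subtract intensities: L_src = 10·log₁₀(10^(L_total/10) − 10^(L_bg/10)).
L_src = 10·log₁₀(10^(82.3/10) − 10^(80.1/10)) = 10·log₁₀(67500000) = 78.3 dB SPL.

78.3 dB SPL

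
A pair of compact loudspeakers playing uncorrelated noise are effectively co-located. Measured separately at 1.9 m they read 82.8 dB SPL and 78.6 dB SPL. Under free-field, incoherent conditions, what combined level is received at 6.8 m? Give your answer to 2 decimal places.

Combined at 1.9 m: 10·log₁₀(10^(82.8/10)+10^(78.6/10)) = 84.199 dB SPL.
Then apply −20·log₁₀(6.8/1.9) = -11.075 dB → 73.12 dB SPL.

73.12 dB SPL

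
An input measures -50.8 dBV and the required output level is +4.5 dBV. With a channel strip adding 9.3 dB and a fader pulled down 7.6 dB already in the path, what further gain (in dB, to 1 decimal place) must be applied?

53.6 dB

The required make-up gain is the shortfall in the dB sum.
G = +4.5 − (-50.8) − 9.3 + 7.6 = 53.6 dB.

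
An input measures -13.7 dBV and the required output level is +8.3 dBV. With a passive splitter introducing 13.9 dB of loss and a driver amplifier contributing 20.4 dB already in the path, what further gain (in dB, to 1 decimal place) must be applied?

The required make-up gain is the shortfall in the dB sum.
G = +8.3 − (-13.7) + 13.9 − 20.4 = 15.5 dB.

15.5 dB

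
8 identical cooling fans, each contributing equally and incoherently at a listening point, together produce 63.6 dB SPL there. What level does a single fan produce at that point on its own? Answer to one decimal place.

8 equal incoherent sources add 10·log₁₀(8) = 9.03 dB over one source.
L_one = 63.6 − 9.03 = 54.6 dB SPL.

54.6 dB SPL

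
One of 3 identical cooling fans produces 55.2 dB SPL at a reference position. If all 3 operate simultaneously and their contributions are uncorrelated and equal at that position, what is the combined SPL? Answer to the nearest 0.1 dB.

60.0 dB SPL

3 equal incoherent sources raise the level by 10·log₁₀(3) = 4.77 dB.
L_total = 55.2 + 4.77 = 60.0 dB SPL.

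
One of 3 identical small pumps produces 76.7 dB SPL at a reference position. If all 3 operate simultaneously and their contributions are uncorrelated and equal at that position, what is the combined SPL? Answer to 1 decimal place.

81.5 dB SPL

3 equal incoherent sources raise the level by 10·log₁₀(3) = 4.77 dB.
L_total = 76.7 + 4.77 = 81.5 dB SPL.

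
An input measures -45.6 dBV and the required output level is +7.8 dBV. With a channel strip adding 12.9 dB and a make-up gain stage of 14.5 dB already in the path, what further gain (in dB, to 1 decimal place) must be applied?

The required make-up gain is the shortfall in the dB sum.
G = +7.8 − (-45.6) − 12.9 − 14.5 = 26.0 dB.

26.0 dB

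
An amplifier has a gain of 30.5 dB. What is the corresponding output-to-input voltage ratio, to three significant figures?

Voltage ratio = 10^(dB/20).
10^(30.5/20) = 10^(1.525) = 33.5.

33.5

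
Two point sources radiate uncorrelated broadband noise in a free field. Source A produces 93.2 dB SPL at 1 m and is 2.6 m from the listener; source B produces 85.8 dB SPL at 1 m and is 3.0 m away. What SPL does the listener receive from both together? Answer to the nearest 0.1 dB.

At the listener: L_A = 93.2 − 20·log₁₀(2.6) = 84.90 dB; L_B = 85.8 − 20·log₁₀(3.0) = 76.26 dB.
Combined: 10·log₁₀(10^(84.90/10)+10^(76.26/10)) = 85.5 dB SPL.

85.5 dB SPL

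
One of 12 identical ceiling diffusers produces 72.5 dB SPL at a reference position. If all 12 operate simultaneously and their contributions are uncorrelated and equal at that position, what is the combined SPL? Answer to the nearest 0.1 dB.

83.3 dB SPL

12 equal incoherent sources raise the level by 10·log₁₀(12) = 10.79 dB.
L_total = 72.5 + 10.79 = 83.3 dB SPL.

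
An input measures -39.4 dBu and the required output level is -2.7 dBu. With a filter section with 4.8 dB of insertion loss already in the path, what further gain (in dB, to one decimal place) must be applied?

41.5 dB

The required make-up gain is the shortfall in the dB sum.
G = -2.7 − (-39.4) + 4.8 = 41.5 dB.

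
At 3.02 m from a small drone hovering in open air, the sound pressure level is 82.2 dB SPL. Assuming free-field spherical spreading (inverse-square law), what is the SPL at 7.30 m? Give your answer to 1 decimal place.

Free-field point source: level drops by 20·log₁₀ of the distance ratio.
ΔL = −20·log₁₀(7.30/3.02) = -7.67 dB, so L₂ = 82.2 + (-7.67) = 74.5 dB SPL.

74.5 dB SPL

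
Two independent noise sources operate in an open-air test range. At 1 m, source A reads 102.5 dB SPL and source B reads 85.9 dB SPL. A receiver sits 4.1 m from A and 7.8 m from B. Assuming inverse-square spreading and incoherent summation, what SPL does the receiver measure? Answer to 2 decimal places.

90.27 dB SPL

At the listener: L_A = 102.5 − 20·log₁₀(4.1) = 90.244 dB; L_B = 85.9 − 20·log₁₀(7.8) = 68.058 dB.
Combined: 10·log₁₀(10^(90.244/10)+10^(68.058/10)) = 90.27 dB SPL.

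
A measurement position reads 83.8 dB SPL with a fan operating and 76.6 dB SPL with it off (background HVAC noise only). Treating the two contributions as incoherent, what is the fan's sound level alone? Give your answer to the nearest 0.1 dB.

82.9 dB SPL

Background correction is a power subtraction:
L_src = 10·log₁₀(10^(83.8/10) − 10^(76.6/10)) = 10·log₁₀(194200000) = 82.9 dB SPL.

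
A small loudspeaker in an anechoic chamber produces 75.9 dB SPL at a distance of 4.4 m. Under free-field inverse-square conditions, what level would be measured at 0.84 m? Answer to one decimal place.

90.3 dB SPL

For a point source in a free field, ΔL = −20·log₁₀(d₂/d₁).
ΔL = −20·log₁₀(0.84/4.4) = 14.38 dB, so L₂ = 75.9 + (14.38) = 90.3 dB SPL.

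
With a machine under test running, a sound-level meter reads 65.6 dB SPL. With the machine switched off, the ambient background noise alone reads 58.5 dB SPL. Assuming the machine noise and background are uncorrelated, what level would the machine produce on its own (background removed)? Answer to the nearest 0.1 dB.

64.7 dB SPL

Subtract intensities: L_src = 10·log₁₀(10^(L_total/10) − 10^(L_bg/10)).
L_src = 10·log₁₀(10^(65.6/10) − 10^(58.5/10)) = 10·log₁₀(2923000) = 64.7 dB SPL.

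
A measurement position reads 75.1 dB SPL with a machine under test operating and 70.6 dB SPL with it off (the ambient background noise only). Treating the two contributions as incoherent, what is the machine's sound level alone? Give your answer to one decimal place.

Remove the background by subtracting linear intensities:
L_src = 10·log₁₀(10^(75.1/10) − 10^(70.6/10)) = 10·log₁₀(20880000) = 73.2 dB SPL.

73.2 dB SPL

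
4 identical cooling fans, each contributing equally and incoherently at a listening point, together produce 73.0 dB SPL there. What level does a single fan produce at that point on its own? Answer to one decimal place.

4 equal incoherent sources add 10·log₁₀(4) = 6.02 dB over one source.
L_one = 73.0 − 6.02 = 67.0 dB SPL.

67.0 dB SPL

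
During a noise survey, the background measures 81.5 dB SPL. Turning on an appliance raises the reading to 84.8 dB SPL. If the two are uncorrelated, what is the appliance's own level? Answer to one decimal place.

82.1 dB SPL

Remove the background by subtracting linear intensities:
L_src = 10·log₁₀(10^(84.8/10) − 10^(81.5/10)) = 10·log₁₀(160700000) = 82.1 dB SPL.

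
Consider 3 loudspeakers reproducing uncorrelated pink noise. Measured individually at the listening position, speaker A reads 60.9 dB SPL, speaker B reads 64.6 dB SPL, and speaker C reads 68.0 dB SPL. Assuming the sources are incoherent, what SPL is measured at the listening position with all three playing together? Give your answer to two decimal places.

Incoherent sources sum as intensities:
L_total = 10·log₁₀(10^(60.9/10) + 10^(64.6/10) + 10^(68.0/10)) = 10·log₁₀(10420000) = 70.18 dB SPL.

70.18 dB SPL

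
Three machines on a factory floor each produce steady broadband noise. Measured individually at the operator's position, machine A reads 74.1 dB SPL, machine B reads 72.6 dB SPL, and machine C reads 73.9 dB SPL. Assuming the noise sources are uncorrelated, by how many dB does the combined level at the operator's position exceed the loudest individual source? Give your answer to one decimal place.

Uncorrelated sources add in intensity (power), not in dB.
L_total = 10·log₁₀(10^(74.1/10) + 10^(72.6/10) + 10^(73.9/10)) = 78.35 dB SPL.
Excess over the loudest (74.1 dB): 78.35 − 74.1 = 4.3 dB.

4.3 dB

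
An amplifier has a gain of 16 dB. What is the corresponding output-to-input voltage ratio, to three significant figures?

Voltage ratio = 10^(dB/20).
10^(16/20) = 10^(0.8000) = 6.31.

6.31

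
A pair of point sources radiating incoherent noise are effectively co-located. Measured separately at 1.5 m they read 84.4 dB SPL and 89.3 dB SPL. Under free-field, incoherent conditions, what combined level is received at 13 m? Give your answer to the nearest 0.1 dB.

71.8 dB SPL

Combined at 1.5 m: 10·log₁₀(10^(84.4/10)+10^(89.3/10)) = 90.52 dB SPL.
Then apply −20·log₁₀(13/1.5) = -18.76 dB → 71.8 dB SPL.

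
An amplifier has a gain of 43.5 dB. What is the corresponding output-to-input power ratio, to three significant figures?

Power ratio = 10^(dB/10).
10^(43.5/10) = 10^(4.350) = 22400.

22400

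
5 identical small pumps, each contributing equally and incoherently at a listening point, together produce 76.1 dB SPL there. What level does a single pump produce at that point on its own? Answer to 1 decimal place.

69.1 dB SPL

5 equal incoherent sources add 10·log₁₀(5) = 6.99 dB over one source.
L_one = 76.1 − 6.99 = 69.1 dB SPL.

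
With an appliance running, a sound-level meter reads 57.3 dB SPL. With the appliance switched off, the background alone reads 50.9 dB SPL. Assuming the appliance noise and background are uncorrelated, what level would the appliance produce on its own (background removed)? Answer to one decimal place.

Subtract intensities: L_src = 10·log₁₀(10^(L_total/10) − 10^(L_bg/10)).
L_src = 10·log₁₀(10^(57.3/10) − 10^(50.9/10)) = 10·log₁₀(414000) = 56.2 dB SPL.

56.2 dB SPL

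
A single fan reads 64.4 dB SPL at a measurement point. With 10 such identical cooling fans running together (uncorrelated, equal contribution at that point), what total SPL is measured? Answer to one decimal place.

10 equal incoherent sources raise the level by 10·log₁₀(10) = 10.00 dB.
L_total = 64.4 + 10.00 = 74.4 dB SPL.

74.4 dB SPL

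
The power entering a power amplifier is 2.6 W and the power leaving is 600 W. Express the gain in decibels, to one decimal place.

23.6 dB

Power is a power quantity, so gain = 10·log₁₀(P_out/P_in).
10·log₁₀(600/2.6) = 10·log₁₀(230.8) = 23.6 dB.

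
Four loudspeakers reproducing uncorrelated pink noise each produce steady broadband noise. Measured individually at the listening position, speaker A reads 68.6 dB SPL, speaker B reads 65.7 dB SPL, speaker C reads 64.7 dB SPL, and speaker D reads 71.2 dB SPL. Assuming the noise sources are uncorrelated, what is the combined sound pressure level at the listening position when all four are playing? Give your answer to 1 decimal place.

74.3 dB SPL

Add the sources as powers (linear), then convert back to dB:
L_total = 10·log₁₀(10^(68.6/10) + 10^(65.7/10) + 10^(64.7/10) + 10^(71.2/10)) = 10·log₁₀(27090000) = 74.3 dB SPL.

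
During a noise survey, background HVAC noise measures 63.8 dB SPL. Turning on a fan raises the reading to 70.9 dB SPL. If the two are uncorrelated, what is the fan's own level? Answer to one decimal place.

70.0 dB SPL

Subtract intensities: L_src = 10·log₁₀(10^(L_total/10) − 10^(L_bg/10)).
L_src = 10·log₁₀(10^(70.9/10) − 10^(63.8/10)) = 10·log₁₀(9904000) = 70.0 dB SPL.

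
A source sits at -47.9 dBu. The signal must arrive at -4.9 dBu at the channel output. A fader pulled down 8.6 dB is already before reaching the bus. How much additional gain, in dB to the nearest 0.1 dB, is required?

The required make-up gain is the shortfall in the dB sum.
G = -4.9 − (-47.9) + 8.6 = 51.6 dB.

51.6 dB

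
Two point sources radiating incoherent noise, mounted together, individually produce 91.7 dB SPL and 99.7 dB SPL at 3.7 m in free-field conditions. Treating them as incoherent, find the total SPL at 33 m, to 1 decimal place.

Combined at 3.7 m: 10·log₁₀(10^(91.7/10)+10^(99.7/10)) = 100.34 dB SPL.
Then apply −20·log₁₀(33/3.7) = -19.01 dB → 81.3 dB SPL.

81.3 dB SPL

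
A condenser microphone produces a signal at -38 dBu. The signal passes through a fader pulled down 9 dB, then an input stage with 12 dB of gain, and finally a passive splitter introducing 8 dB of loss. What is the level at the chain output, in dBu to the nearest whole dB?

-43 dBu

Gain stages sum in dB:
-38 − 9 + 12 − 8 = -43 dBu.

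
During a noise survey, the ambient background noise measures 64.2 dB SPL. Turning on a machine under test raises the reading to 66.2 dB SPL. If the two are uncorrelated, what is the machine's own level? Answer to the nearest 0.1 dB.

61.9 dB SPL

Remove the background by subtracting linear intensities:
L_src = 10·log₁₀(10^(66.2/10) − 10^(64.2/10)) = 10·log₁₀(1538000) = 61.9 dB SPL.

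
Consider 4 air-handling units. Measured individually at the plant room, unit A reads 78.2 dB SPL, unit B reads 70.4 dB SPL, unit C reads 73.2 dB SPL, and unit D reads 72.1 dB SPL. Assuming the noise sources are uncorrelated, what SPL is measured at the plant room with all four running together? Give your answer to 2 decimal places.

80.57 dB SPL

Uncorrelated sources add in intensity (power), not in dB.
L_total = 10·log₁₀(10^(78.2/10) + 10^(70.4/10) + 10^(73.2/10) + 10^(72.1/10)) = 10·log₁₀(114100000) = 80.57 dB SPL.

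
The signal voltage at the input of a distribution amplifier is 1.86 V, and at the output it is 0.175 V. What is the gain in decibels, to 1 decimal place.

For a voltage ratio, dB = 20·log₁₀(V₂/V₁).
20·log₁₀(0.175/1.86) = 20·log₁₀(0.09409) = -20.5 dB.

-20.5 dB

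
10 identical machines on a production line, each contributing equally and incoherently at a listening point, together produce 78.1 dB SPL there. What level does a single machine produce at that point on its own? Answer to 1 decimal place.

10 equal incoherent sources add 10·log₁₀(10) = 10.00 dB over one source.
L_one = 78.1 − 10.00 = 68.1 dB SPL.

68.1 dB SPL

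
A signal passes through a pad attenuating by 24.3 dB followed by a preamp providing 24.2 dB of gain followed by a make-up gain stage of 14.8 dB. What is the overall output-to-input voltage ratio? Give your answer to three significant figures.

5.43

Net gain = (−24.3) + 24.2 + 14.8 = 14.7 dB.
Voltage ratio = 10^(14.7/20) = 5.43.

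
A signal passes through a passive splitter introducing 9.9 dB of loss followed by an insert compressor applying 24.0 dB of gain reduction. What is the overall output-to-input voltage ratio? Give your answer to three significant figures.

0.0202

Net gain = (−9.9) + (−24.0) = -33.9 dB.
Voltage ratio = 10^(-33.9/20) = 0.0202.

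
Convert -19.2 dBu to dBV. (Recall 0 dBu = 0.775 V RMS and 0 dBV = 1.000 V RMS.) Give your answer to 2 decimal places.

The offset between the scales is 20·log₁₀(0.775/1.000) = −2.214 dB.
So dBV = -19.2 − 2.214 = -21.41 dBV.

-21.41 dBV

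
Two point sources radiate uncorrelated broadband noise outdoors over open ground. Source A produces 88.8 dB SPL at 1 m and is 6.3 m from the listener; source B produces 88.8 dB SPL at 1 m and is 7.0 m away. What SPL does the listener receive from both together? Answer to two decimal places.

75.39 dB SPL

At the listener: L_A = 88.8 − 20·log₁₀(6.3) = 72.813 dB; L_B = 88.8 − 20·log₁₀(7.0) = 71.898 dB.
Combined: 10·log₁₀(10^(72.813/10)+10^(71.898/10)) = 75.39 dB SPL.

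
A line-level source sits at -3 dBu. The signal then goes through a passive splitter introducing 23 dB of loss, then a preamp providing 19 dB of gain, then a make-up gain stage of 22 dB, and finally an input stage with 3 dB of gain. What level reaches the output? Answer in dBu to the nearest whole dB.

Gain stages sum in dB:
-3 − 23 + 19 + 22 + 3 = +18 dBu.

+18 dBu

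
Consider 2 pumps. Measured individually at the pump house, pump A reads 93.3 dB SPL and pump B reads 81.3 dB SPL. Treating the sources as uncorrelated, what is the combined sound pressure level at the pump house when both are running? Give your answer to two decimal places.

93.57 dB SPL

Add the sources as powers (linear), then convert back to dB:
L_total = 10·log₁₀(10^(93.3/10) + 10^(81.3/10)) = 10·log₁₀(2273000000) = 93.57 dB SPL.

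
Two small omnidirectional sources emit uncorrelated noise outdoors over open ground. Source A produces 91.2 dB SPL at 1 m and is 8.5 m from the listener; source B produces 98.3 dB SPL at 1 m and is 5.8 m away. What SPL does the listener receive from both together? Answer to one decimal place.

83.4 dB SPL

At the listener: L_A = 91.2 − 20·log₁₀(8.5) = 72.61 dB; L_B = 98.3 − 20·log₁₀(5.8) = 83.03 dB.
Combined: 10·log₁₀(10^(72.61/10)+10^(83.03/10)) = 83.4 dB SPL.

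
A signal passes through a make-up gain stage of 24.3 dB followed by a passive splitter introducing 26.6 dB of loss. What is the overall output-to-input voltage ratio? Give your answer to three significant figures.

Net gain = 24.3 + (−26.6) = -2.3 dB.
Voltage ratio = 10^(-2.3/20) = 0.767.

0.767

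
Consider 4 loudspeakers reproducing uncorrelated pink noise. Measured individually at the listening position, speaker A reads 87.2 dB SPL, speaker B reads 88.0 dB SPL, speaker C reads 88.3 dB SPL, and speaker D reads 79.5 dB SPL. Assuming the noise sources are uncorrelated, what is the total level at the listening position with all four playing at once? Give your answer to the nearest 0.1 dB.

Incoherent sources sum as intensities:
L_total = 10·log₁₀(10^(87.2/10) + 10^(88.0/10) + 10^(88.3/10) + 10^(79.5/10)) = 10·log₁₀(1921000000) = 92.8 dB SPL.

92.8 dB SPL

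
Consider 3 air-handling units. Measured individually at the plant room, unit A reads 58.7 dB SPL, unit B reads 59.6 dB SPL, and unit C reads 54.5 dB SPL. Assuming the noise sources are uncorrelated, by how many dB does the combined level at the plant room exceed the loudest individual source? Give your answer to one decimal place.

3.3 dB

Add the sources as powers (linear), then convert back to dB:
L_total = 10·log₁₀(10^(58.7/10) + 10^(59.6/10) + 10^(54.5/10)) = 62.87 dB SPL.
Excess over the loudest (59.6 dB): 62.87 − 59.6 = 3.3 dB.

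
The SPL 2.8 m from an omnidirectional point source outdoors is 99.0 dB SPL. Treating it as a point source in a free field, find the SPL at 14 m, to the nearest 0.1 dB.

Free-field point source: level drops by 20·log₁₀ of the distance ratio.
ΔL = −20·log₁₀(14/2.8) = -13.98 dB, so L₂ = 99.0 + (-13.98) = 85.0 dB SPL.

85.0 dB SPL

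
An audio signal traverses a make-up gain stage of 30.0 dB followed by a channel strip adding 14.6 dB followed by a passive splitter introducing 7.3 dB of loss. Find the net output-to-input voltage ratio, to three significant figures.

Net gain = 30.0 + 14.6 + (−7.3) = 37.3 dB.
Voltage ratio = 10^(37.3/20) = 73.3.

73.3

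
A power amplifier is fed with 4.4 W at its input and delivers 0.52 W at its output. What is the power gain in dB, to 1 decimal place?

Power is a power quantity, so gain = 10·log₁₀(P_out/P_in).
10·log₁₀(0.52/4.4) = 10·log₁₀(0.1182) = -9.3 dB.

-9.3 dB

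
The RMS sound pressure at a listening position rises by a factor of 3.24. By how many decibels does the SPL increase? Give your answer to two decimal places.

10.21 dB

Sound pressure is an amplitude quantity: ΔL = 20·log₁₀(p₂/p₁).
20·log₁₀(3.24) = 10.21 dB.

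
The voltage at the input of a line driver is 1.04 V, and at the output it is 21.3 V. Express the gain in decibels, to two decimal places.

26.23 dB

Voltage is an amplitude quantity, so gain = 20·log₁₀(V_out/V_in).
20·log₁₀(21.3/1.04) = 20·log₁₀(20.48) = 26.23 dB.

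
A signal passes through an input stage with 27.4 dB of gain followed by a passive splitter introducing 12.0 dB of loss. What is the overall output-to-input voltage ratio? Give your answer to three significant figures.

Net gain = 27.4 + (−12.0) = 15.4 dB.
Voltage ratio = 10^(15.4/20) = 5.89.

5.89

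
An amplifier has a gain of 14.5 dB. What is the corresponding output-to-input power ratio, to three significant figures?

Power ratio = 10^(dB/10).
10^(14.5/10) = 10^(1.450) = 28.2.

28.2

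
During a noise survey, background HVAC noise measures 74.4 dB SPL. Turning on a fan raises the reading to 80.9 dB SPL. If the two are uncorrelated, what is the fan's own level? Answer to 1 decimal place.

79.8 dB SPL

Background correction is a power subtraction:
L_src = 10·log₁₀(10^(80.9/10) − 10^(74.4/10)) = 10·log₁₀(95480000) = 79.8 dB SPL.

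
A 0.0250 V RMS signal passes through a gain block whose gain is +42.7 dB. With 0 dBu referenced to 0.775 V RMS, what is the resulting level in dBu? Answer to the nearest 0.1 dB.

+12.9 dBu

Input level: 20·log₁₀(0.0250/0.775) = -29.83 dBu.
Output: -29.83 + 42.7 = +12.9 dBu.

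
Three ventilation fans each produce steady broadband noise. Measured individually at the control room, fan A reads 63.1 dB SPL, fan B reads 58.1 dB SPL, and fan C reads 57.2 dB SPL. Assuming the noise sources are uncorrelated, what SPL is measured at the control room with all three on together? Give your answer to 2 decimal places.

Incoherent sources sum as intensities:
L_total = 10·log₁₀(10^(63.1/10) + 10^(58.1/10) + 10^(57.2/10)) = 10·log₁₀(3212000) = 65.07 dB SPL.

65.07 dB SPL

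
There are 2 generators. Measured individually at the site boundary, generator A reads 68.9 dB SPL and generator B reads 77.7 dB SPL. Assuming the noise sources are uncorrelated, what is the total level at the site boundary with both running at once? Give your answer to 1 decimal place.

78.2 dB SPL

Uncorrelated sources add in intensity (power), not in dB.
L_total = 10·log₁₀(10^(68.9/10) + 10^(77.7/10)) = 10·log₁₀(66650000) = 78.2 dB SPL.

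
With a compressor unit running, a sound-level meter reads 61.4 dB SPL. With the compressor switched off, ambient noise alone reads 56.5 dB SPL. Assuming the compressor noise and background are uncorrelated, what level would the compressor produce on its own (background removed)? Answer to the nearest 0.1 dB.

Background correction is a power subtraction:
L_src = 10·log₁₀(10^(61.4/10) − 10^(56.5/10)) = 10·log₁₀(933700) = 59.7 dB SPL.

59.7 dB SPL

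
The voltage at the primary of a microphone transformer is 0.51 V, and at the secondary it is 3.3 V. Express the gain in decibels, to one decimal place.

16.2 dB

Voltage ratio → dB uses the 20·log₁₀ form:
20·log₁₀(3.3/0.51) = 20·log₁₀(6.471) = 16.2 dB.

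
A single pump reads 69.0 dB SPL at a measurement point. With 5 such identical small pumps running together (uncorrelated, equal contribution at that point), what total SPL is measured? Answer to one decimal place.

5 equal incoherent sources raise the level by 10·log₁₀(5) = 6.99 dB.
L_total = 69.0 + 6.99 = 76.0 dB SPL.

76.0 dB SPL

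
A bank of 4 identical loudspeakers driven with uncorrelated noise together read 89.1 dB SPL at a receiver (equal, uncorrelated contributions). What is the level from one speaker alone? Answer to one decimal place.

4 equal incoherent sources add 10·log₁₀(4) = 6.02 dB over one source.
L_one = 89.1 − 6.02 = 83.1 dB SPL.

83.1 dB SPL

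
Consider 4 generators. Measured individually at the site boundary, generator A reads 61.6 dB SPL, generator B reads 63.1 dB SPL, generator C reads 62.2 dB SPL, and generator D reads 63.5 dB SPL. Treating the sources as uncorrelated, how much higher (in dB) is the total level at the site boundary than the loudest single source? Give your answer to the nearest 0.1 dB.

5.2 dB

Uncorrelated sources add in intensity (power), not in dB.
L_total = 10·log₁₀(10^(61.6/10) + 10^(63.1/10) + 10^(62.2/10) + 10^(63.5/10)) = 68.68 dB SPL.
Excess over the loudest (63.5 dB): 68.68 − 63.5 = 5.2 dB.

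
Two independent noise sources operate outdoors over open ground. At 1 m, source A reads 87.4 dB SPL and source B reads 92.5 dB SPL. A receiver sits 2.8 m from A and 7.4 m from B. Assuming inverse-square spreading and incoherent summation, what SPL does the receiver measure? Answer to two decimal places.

At the listener: L_A = 87.4 − 20·log₁₀(2.8) = 78.457 dB; L_B = 92.5 − 20·log₁₀(7.4) = 75.115 dB.
Combined: 10·log₁₀(10^(78.457/10)+10^(75.115/10)) = 80.11 dB SPL.

80.11 dB SPL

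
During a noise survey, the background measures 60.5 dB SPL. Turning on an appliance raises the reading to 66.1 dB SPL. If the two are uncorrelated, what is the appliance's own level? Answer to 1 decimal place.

Subtract intensities: L_src = 10·log₁₀(10^(L_total/10) − 10^(L_bg/10)).
L_src = 10·log₁₀(10^(66.1/10) − 10^(60.5/10)) = 10·log₁₀(2952000) = 64.7 dB SPL.

64.7 dB SPL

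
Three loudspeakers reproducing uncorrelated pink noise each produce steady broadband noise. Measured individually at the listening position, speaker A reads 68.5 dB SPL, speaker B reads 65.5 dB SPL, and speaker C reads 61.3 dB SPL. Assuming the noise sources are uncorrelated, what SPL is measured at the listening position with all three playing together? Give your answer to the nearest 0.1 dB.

70.8 dB SPL

Add the sources as powers (linear), then convert back to dB:
L_total = 10·log₁₀(10^(68.5/10) + 10^(65.5/10) + 10^(61.3/10)) = 10·log₁₀(11980000) = 70.8 dB SPL.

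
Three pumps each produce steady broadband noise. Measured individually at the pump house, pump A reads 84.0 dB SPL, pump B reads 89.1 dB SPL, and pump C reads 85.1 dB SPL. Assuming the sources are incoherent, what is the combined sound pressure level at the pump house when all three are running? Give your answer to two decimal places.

91.42 dB SPL

Add the sources as powers (linear), then convert back to dB:
L_total = 10·log₁₀(10^(84.0/10) + 10^(89.1/10) + 10^(85.1/10)) = 10·log₁₀(1388000000) = 91.42 dB SPL.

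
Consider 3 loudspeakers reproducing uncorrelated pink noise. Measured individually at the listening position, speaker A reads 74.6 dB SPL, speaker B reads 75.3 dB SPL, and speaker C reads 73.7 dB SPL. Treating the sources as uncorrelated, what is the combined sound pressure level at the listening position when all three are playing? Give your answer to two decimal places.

Incoherent sources sum as intensities:
L_total = 10·log₁₀(10^(74.6/10) + 10^(75.3/10) + 10^(73.7/10)) = 10·log₁₀(86170000) = 79.35 dB SPL.

79.35 dB SPL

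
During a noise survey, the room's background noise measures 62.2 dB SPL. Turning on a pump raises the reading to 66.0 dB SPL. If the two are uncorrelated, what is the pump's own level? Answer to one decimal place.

Subtract intensities: L_src = 10·log₁₀(10^(L_total/10) − 10^(L_bg/10)).
L_src = 10·log₁₀(10^(66.0/10) − 10^(62.2/10)) = 10·log₁₀(2321000) = 63.7 dB SPL.

63.7 dB SPL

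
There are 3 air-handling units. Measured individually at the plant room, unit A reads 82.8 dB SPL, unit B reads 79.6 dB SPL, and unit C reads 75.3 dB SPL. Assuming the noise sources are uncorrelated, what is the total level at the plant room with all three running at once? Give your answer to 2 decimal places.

Incoherent sources sum as intensities:
L_total = 10·log₁₀(10^(82.8/10) + 10^(79.6/10) + 10^(75.3/10)) = 10·log₁₀(315600000) = 84.99 dB SPL.

84.99 dB SPL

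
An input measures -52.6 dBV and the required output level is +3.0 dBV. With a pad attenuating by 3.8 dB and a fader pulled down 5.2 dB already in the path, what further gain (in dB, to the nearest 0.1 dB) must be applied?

The required make-up gain is the shortfall in the dB sum.
G = +3.0 − (-52.6) + 3.8 + 5.2 = 64.6 dB.

64.6 dB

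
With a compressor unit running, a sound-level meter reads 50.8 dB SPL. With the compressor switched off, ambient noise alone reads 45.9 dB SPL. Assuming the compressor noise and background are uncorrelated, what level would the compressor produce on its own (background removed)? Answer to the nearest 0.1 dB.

49.1 dB SPL

Subtract intensities: L_src = 10·log₁₀(10^(L_total/10) − 10^(L_bg/10)).
L_src = 10·log₁₀(10^(50.8/10) − 10^(45.9/10)) = 10·log₁₀(81320) = 49.1 dB SPL.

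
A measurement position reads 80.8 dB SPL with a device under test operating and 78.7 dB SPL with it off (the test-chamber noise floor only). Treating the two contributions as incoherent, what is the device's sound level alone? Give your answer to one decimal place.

Subtract intensities: L_src = 10·log₁₀(10^(L_total/10) − 10^(L_bg/10)).
L_src = 10·log₁₀(10^(80.8/10) − 10^(78.7/10)) = 10·log₁₀(46100000) = 76.6 dB SPL.

76.6 dB SPL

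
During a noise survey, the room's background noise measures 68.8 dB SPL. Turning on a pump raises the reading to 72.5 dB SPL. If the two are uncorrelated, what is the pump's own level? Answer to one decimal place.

70.1 dB SPL

Background correction is a power subtraction:
L_src = 10·log₁₀(10^(72.5/10) − 10^(68.8/10)) = 10·log₁₀(10200000) = 70.1 dB SPL.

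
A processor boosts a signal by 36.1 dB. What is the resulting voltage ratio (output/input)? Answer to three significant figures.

63.8

Voltage ratio = 10^(dB/20).
10^(36.1/20) = 10^(1.805) = 63.8.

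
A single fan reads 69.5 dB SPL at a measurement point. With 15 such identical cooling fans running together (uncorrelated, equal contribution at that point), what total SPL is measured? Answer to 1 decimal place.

15 equal incoherent sources raise the level by 10·log₁₀(15) = 11.76 dB.
L_total = 69.5 + 11.76 = 81.3 dB SPL.

81.3 dB SPL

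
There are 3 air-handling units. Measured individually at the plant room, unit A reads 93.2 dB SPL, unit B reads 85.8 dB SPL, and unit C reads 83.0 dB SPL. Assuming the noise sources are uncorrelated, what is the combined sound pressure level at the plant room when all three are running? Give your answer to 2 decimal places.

94.26 dB SPL

Add the sources as powers (linear), then convert back to dB:
L_total = 10·log₁₀(10^(93.2/10) + 10^(85.8/10) + 10^(83.0/10)) = 10·log₁₀(2669000000) = 94.26 dB SPL.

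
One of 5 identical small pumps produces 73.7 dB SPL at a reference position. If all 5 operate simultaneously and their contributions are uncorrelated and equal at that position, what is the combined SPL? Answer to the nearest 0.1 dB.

5 equal incoherent sources raise the level by 10·log₁₀(5) = 6.99 dB.
L_total = 73.7 + 6.99 = 80.7 dB SPL.

80.7 dB SPL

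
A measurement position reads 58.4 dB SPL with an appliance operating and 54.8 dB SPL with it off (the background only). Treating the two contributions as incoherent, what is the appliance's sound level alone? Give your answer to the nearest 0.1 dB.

Background correction is a power subtraction:
L_src = 10·log₁₀(10^(58.4/10) − 10^(54.8/10)) = 10·log₁₀(389800) = 55.9 dB SPL.

55.9 dB SPL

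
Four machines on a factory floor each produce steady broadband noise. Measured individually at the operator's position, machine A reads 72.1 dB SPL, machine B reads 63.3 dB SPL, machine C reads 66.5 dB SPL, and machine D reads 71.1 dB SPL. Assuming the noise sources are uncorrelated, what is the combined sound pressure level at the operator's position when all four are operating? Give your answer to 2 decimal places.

Incoherent sources sum as intensities:
L_total = 10·log₁₀(10^(72.1/10) + 10^(63.3/10) + 10^(66.5/10) + 10^(71.1/10)) = 10·log₁₀(35710000) = 75.53 dB SPL.

75.53 dB SPL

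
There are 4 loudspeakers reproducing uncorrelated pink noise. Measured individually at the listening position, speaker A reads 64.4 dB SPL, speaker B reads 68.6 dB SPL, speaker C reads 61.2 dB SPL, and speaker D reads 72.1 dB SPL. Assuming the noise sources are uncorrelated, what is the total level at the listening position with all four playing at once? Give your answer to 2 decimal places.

Incoherent sources sum as intensities:
L_total = 10·log₁₀(10^(64.4/10) + 10^(68.6/10) + 10^(61.2/10) + 10^(72.1/10)) = 10·log₁₀(27530000) = 74.40 dB SPL.

74.40 dB SPL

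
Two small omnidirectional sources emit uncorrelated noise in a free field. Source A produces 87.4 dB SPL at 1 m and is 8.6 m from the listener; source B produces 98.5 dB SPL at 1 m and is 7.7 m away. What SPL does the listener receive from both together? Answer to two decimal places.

81.03 dB SPL

At the listener: L_A = 87.4 − 20·log₁₀(8.6) = 68.710 dB; L_B = 98.5 − 20·log₁₀(7.7) = 80.770 dB.
Combined: 10·log₁₀(10^(68.710/10)+10^(80.770/10)) = 81.03 dB SPL.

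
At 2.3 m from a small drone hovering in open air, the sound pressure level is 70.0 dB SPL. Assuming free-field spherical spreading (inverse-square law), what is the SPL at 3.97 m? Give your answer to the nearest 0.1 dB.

65.3 dB SPL

Inverse-square spreading gives ΔL = −20·log₁₀(d₂/d₁).
ΔL = −20·log₁₀(3.97/2.3) = -4.74 dB, so L₂ = 70.0 + (-4.74) = 65.3 dB SPL.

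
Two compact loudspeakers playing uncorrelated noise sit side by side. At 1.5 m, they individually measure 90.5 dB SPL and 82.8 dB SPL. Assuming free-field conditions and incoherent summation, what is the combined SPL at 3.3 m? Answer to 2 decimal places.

84.33 dB SPL

Combined at 1.5 m: 10·log₁₀(10^(90.5/10)+10^(82.8/10)) = 91.181 dB SPL.
Then apply −20·log₁₀(3.3/1.5) = -6.848 dB → 84.33 dB SPL.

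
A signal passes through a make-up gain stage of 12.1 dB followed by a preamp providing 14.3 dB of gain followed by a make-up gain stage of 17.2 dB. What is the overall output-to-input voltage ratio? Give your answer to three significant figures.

Net gain = 12.1 + 14.3 + 17.2 = 43.6 dB.
Voltage ratio = 10^(43.6/20) = 151.

151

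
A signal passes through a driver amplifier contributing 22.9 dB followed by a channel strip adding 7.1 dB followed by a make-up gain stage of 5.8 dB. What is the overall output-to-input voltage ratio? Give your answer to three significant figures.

61.7

Net gain = 22.9 + 7.1 + 5.8 = 35.8 dB.
Voltage ratio = 10^(35.8/20) = 61.7.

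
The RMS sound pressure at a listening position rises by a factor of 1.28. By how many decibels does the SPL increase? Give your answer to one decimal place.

2.1 dB

SPL change from a pressure ratio uses the 20·log₁₀ form:
20·log₁₀(1.28) = 2.1 dB.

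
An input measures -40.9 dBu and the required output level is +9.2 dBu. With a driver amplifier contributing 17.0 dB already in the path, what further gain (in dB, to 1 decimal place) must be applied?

The required make-up gain is the shortfall in the dB sum.
G = +9.2 − (-40.9) − 17.0 = 33.1 dB.

33.1 dB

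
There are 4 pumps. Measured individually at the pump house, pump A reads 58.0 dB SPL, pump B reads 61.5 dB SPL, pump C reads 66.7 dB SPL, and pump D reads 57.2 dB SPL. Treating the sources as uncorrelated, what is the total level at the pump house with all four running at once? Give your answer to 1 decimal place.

68.6 dB SPL

Add the sources as powers (linear), then convert back to dB:
L_total = 10·log₁₀(10^(58.0/10) + 10^(61.5/10) + 10^(66.7/10) + 10^(57.2/10)) = 10·log₁₀(7246000) = 68.6 dB SPL.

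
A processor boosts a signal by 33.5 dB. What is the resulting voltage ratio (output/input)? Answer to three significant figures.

Voltage ratio = 10^(dB/20).
10^(33.5/20) = 10^(1.675) = 47.3.

47.3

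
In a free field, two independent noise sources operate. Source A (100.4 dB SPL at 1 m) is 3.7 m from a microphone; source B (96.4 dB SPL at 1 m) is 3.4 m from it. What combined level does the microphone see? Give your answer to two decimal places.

90.71 dB SPL

At the listener: L_A = 100.4 − 20·log₁₀(3.7) = 89.036 dB; L_B = 96.4 − 20·log₁₀(3.4) = 85.770 dB.
Combined: 10·log₁₀(10^(89.036/10)+10^(85.770/10)) = 90.71 dB SPL.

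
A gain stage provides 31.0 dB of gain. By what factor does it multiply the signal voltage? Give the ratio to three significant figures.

35.5

Voltage ratio = 10^(dB/20).
10^(31.0/20) = 10^(1.550) = 35.5.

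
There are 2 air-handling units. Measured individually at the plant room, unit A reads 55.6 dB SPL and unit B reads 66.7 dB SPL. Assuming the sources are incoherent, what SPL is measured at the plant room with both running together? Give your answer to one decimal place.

67.0 dB SPL

Uncorrelated sources add in intensity (power), not in dB.
L_total = 10·log₁₀(10^(55.6/10) + 10^(66.7/10)) = 10·log₁₀(5040000) = 67.0 dB SPL.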